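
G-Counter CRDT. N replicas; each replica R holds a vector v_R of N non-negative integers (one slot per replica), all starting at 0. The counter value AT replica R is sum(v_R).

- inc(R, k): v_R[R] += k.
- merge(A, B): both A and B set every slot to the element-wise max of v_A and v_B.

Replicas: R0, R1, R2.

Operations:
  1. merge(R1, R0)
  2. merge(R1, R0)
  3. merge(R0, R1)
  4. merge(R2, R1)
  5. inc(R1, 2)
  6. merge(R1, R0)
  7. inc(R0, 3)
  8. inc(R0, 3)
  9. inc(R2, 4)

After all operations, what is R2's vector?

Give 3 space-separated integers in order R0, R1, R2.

Op 1: merge R1<->R0 -> R1=(0,0,0) R0=(0,0,0)
Op 2: merge R1<->R0 -> R1=(0,0,0) R0=(0,0,0)
Op 3: merge R0<->R1 -> R0=(0,0,0) R1=(0,0,0)
Op 4: merge R2<->R1 -> R2=(0,0,0) R1=(0,0,0)
Op 5: inc R1 by 2 -> R1=(0,2,0) value=2
Op 6: merge R1<->R0 -> R1=(0,2,0) R0=(0,2,0)
Op 7: inc R0 by 3 -> R0=(3,2,0) value=5
Op 8: inc R0 by 3 -> R0=(6,2,0) value=8
Op 9: inc R2 by 4 -> R2=(0,0,4) value=4

Answer: 0 0 4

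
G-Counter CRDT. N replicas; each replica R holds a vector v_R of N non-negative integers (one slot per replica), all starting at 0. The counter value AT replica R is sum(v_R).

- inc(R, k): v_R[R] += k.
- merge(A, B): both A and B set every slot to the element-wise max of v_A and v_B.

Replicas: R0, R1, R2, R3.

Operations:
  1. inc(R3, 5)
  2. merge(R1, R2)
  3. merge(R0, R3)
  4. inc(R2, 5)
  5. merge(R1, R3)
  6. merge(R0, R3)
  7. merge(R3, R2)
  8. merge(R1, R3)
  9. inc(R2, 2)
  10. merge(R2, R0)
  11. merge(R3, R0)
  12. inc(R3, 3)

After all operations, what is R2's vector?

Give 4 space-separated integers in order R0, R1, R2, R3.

Op 1: inc R3 by 5 -> R3=(0,0,0,5) value=5
Op 2: merge R1<->R2 -> R1=(0,0,0,0) R2=(0,0,0,0)
Op 3: merge R0<->R3 -> R0=(0,0,0,5) R3=(0,0,0,5)
Op 4: inc R2 by 5 -> R2=(0,0,5,0) value=5
Op 5: merge R1<->R3 -> R1=(0,0,0,5) R3=(0,0,0,5)
Op 6: merge R0<->R3 -> R0=(0,0,0,5) R3=(0,0,0,5)
Op 7: merge R3<->R2 -> R3=(0,0,5,5) R2=(0,0,5,5)
Op 8: merge R1<->R3 -> R1=(0,0,5,5) R3=(0,0,5,5)
Op 9: inc R2 by 2 -> R2=(0,0,7,5) value=12
Op 10: merge R2<->R0 -> R2=(0,0,7,5) R0=(0,0,7,5)
Op 11: merge R3<->R0 -> R3=(0,0,7,5) R0=(0,0,7,5)
Op 12: inc R3 by 3 -> R3=(0,0,7,8) value=15

Answer: 0 0 7 5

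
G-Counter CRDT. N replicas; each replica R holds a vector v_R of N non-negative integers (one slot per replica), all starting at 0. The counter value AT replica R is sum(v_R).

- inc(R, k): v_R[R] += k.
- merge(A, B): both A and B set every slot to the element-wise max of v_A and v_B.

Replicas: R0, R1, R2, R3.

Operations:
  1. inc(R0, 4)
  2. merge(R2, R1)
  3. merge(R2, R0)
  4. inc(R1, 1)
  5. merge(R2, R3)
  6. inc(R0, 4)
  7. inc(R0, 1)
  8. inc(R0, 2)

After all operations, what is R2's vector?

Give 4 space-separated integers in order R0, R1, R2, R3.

Op 1: inc R0 by 4 -> R0=(4,0,0,0) value=4
Op 2: merge R2<->R1 -> R2=(0,0,0,0) R1=(0,0,0,0)
Op 3: merge R2<->R0 -> R2=(4,0,0,0) R0=(4,0,0,0)
Op 4: inc R1 by 1 -> R1=(0,1,0,0) value=1
Op 5: merge R2<->R3 -> R2=(4,0,0,0) R3=(4,0,0,0)
Op 6: inc R0 by 4 -> R0=(8,0,0,0) value=8
Op 7: inc R0 by 1 -> R0=(9,0,0,0) value=9
Op 8: inc R0 by 2 -> R0=(11,0,0,0) value=11

Answer: 4 0 0 0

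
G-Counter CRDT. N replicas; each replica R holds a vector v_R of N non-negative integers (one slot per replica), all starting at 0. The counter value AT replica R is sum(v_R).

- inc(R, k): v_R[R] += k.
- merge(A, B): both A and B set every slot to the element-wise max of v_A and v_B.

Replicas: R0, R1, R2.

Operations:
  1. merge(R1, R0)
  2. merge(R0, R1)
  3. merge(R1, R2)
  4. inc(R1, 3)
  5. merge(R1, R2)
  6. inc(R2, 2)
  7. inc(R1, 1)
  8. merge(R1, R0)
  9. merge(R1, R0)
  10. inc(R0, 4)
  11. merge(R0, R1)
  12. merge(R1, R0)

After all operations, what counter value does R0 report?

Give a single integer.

Op 1: merge R1<->R0 -> R1=(0,0,0) R0=(0,0,0)
Op 2: merge R0<->R1 -> R0=(0,0,0) R1=(0,0,0)
Op 3: merge R1<->R2 -> R1=(0,0,0) R2=(0,0,0)
Op 4: inc R1 by 3 -> R1=(0,3,0) value=3
Op 5: merge R1<->R2 -> R1=(0,3,0) R2=(0,3,0)
Op 6: inc R2 by 2 -> R2=(0,3,2) value=5
Op 7: inc R1 by 1 -> R1=(0,4,0) value=4
Op 8: merge R1<->R0 -> R1=(0,4,0) R0=(0,4,0)
Op 9: merge R1<->R0 -> R1=(0,4,0) R0=(0,4,0)
Op 10: inc R0 by 4 -> R0=(4,4,0) value=8
Op 11: merge R0<->R1 -> R0=(4,4,0) R1=(4,4,0)
Op 12: merge R1<->R0 -> R1=(4,4,0) R0=(4,4,0)

Answer: 8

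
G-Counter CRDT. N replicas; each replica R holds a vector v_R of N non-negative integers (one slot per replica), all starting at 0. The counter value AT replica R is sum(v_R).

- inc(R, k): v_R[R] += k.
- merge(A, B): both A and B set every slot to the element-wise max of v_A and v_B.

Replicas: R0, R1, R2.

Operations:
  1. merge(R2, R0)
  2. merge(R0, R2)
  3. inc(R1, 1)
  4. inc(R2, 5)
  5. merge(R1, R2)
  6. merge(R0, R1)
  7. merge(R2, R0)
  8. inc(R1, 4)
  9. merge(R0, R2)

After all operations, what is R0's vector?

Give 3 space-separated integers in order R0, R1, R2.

Op 1: merge R2<->R0 -> R2=(0,0,0) R0=(0,0,0)
Op 2: merge R0<->R2 -> R0=(0,0,0) R2=(0,0,0)
Op 3: inc R1 by 1 -> R1=(0,1,0) value=1
Op 4: inc R2 by 5 -> R2=(0,0,5) value=5
Op 5: merge R1<->R2 -> R1=(0,1,5) R2=(0,1,5)
Op 6: merge R0<->R1 -> R0=(0,1,5) R1=(0,1,5)
Op 7: merge R2<->R0 -> R2=(0,1,5) R0=(0,1,5)
Op 8: inc R1 by 4 -> R1=(0,5,5) value=10
Op 9: merge R0<->R2 -> R0=(0,1,5) R2=(0,1,5)

Answer: 0 1 5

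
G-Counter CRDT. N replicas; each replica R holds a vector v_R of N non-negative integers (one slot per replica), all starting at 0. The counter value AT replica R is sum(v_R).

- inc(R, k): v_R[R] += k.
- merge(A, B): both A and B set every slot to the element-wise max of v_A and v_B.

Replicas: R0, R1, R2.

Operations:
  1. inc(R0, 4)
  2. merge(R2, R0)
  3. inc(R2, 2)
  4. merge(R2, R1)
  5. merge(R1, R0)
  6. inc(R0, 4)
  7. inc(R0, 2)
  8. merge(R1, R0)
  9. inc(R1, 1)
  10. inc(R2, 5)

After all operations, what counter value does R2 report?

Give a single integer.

Answer: 11

Derivation:
Op 1: inc R0 by 4 -> R0=(4,0,0) value=4
Op 2: merge R2<->R0 -> R2=(4,0,0) R0=(4,0,0)
Op 3: inc R2 by 2 -> R2=(4,0,2) value=6
Op 4: merge R2<->R1 -> R2=(4,0,2) R1=(4,0,2)
Op 5: merge R1<->R0 -> R1=(4,0,2) R0=(4,0,2)
Op 6: inc R0 by 4 -> R0=(8,0,2) value=10
Op 7: inc R0 by 2 -> R0=(10,0,2) value=12
Op 8: merge R1<->R0 -> R1=(10,0,2) R0=(10,0,2)
Op 9: inc R1 by 1 -> R1=(10,1,2) value=13
Op 10: inc R2 by 5 -> R2=(4,0,7) value=11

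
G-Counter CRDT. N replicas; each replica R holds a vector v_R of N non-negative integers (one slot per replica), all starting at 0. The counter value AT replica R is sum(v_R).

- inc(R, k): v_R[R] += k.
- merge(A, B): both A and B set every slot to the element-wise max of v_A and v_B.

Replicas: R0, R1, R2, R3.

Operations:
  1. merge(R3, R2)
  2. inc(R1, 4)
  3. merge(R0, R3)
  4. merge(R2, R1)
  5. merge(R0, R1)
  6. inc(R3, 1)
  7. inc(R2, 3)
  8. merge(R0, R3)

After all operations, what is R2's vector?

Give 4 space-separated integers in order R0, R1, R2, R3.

Op 1: merge R3<->R2 -> R3=(0,0,0,0) R2=(0,0,0,0)
Op 2: inc R1 by 4 -> R1=(0,4,0,0) value=4
Op 3: merge R0<->R3 -> R0=(0,0,0,0) R3=(0,0,0,0)
Op 4: merge R2<->R1 -> R2=(0,4,0,0) R1=(0,4,0,0)
Op 5: merge R0<->R1 -> R0=(0,4,0,0) R1=(0,4,0,0)
Op 6: inc R3 by 1 -> R3=(0,0,0,1) value=1
Op 7: inc R2 by 3 -> R2=(0,4,3,0) value=7
Op 8: merge R0<->R3 -> R0=(0,4,0,1) R3=(0,4,0,1)

Answer: 0 4 3 0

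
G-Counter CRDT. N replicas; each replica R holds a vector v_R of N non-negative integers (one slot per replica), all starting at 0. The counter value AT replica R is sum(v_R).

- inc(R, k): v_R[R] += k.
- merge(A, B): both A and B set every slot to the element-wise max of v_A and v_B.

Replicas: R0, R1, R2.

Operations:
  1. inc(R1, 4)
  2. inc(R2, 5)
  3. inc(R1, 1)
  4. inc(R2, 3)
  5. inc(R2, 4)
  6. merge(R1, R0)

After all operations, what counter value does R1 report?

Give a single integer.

Op 1: inc R1 by 4 -> R1=(0,4,0) value=4
Op 2: inc R2 by 5 -> R2=(0,0,5) value=5
Op 3: inc R1 by 1 -> R1=(0,5,0) value=5
Op 4: inc R2 by 3 -> R2=(0,0,8) value=8
Op 5: inc R2 by 4 -> R2=(0,0,12) value=12
Op 6: merge R1<->R0 -> R1=(0,5,0) R0=(0,5,0)

Answer: 5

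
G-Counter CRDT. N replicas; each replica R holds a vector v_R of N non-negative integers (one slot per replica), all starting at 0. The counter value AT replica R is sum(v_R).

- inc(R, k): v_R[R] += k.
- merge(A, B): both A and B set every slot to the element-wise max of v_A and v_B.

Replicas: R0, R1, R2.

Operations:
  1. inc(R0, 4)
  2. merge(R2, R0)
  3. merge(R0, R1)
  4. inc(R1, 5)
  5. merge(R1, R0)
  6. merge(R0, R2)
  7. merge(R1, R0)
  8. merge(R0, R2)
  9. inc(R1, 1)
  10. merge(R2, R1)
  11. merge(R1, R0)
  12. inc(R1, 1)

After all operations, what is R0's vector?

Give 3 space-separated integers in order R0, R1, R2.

Op 1: inc R0 by 4 -> R0=(4,0,0) value=4
Op 2: merge R2<->R0 -> R2=(4,0,0) R0=(4,0,0)
Op 3: merge R0<->R1 -> R0=(4,0,0) R1=(4,0,0)
Op 4: inc R1 by 5 -> R1=(4,5,0) value=9
Op 5: merge R1<->R0 -> R1=(4,5,0) R0=(4,5,0)
Op 6: merge R0<->R2 -> R0=(4,5,0) R2=(4,5,0)
Op 7: merge R1<->R0 -> R1=(4,5,0) R0=(4,5,0)
Op 8: merge R0<->R2 -> R0=(4,5,0) R2=(4,5,0)
Op 9: inc R1 by 1 -> R1=(4,6,0) value=10
Op 10: merge R2<->R1 -> R2=(4,6,0) R1=(4,6,0)
Op 11: merge R1<->R0 -> R1=(4,6,0) R0=(4,6,0)
Op 12: inc R1 by 1 -> R1=(4,7,0) value=11

Answer: 4 6 0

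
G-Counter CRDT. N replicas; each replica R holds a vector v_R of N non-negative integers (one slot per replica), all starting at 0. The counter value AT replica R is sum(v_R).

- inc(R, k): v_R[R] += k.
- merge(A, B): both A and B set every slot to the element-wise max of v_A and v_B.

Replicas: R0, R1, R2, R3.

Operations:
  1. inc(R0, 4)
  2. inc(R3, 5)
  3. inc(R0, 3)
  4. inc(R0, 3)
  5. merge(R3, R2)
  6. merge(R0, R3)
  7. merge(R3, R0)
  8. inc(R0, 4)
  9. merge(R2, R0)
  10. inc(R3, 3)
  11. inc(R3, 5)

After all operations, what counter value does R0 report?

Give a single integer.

Op 1: inc R0 by 4 -> R0=(4,0,0,0) value=4
Op 2: inc R3 by 5 -> R3=(0,0,0,5) value=5
Op 3: inc R0 by 3 -> R0=(7,0,0,0) value=7
Op 4: inc R0 by 3 -> R0=(10,0,0,0) value=10
Op 5: merge R3<->R2 -> R3=(0,0,0,5) R2=(0,0,0,5)
Op 6: merge R0<->R3 -> R0=(10,0,0,5) R3=(10,0,0,5)
Op 7: merge R3<->R0 -> R3=(10,0,0,5) R0=(10,0,0,5)
Op 8: inc R0 by 4 -> R0=(14,0,0,5) value=19
Op 9: merge R2<->R0 -> R2=(14,0,0,5) R0=(14,0,0,5)
Op 10: inc R3 by 3 -> R3=(10,0,0,8) value=18
Op 11: inc R3 by 5 -> R3=(10,0,0,13) value=23

Answer: 19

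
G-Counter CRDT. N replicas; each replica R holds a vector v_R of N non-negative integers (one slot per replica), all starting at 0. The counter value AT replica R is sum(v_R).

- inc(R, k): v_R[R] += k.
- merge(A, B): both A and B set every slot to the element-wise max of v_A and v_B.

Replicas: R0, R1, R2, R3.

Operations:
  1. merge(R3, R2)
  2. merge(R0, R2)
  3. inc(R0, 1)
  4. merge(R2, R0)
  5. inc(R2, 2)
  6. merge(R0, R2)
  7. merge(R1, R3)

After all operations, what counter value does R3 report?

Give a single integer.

Op 1: merge R3<->R2 -> R3=(0,0,0,0) R2=(0,0,0,0)
Op 2: merge R0<->R2 -> R0=(0,0,0,0) R2=(0,0,0,0)
Op 3: inc R0 by 1 -> R0=(1,0,0,0) value=1
Op 4: merge R2<->R0 -> R2=(1,0,0,0) R0=(1,0,0,0)
Op 5: inc R2 by 2 -> R2=(1,0,2,0) value=3
Op 6: merge R0<->R2 -> R0=(1,0,2,0) R2=(1,0,2,0)
Op 7: merge R1<->R3 -> R1=(0,0,0,0) R3=(0,0,0,0)

Answer: 0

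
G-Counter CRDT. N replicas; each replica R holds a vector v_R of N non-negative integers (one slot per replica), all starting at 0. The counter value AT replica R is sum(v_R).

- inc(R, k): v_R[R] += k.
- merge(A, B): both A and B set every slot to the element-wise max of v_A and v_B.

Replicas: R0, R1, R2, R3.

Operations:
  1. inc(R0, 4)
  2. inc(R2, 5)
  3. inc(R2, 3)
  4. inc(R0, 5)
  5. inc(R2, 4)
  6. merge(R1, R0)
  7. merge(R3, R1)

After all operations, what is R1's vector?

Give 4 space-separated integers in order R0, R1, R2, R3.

Answer: 9 0 0 0

Derivation:
Op 1: inc R0 by 4 -> R0=(4,0,0,0) value=4
Op 2: inc R2 by 5 -> R2=(0,0,5,0) value=5
Op 3: inc R2 by 3 -> R2=(0,0,8,0) value=8
Op 4: inc R0 by 5 -> R0=(9,0,0,0) value=9
Op 5: inc R2 by 4 -> R2=(0,0,12,0) value=12
Op 6: merge R1<->R0 -> R1=(9,0,0,0) R0=(9,0,0,0)
Op 7: merge R3<->R1 -> R3=(9,0,0,0) R1=(9,0,0,0)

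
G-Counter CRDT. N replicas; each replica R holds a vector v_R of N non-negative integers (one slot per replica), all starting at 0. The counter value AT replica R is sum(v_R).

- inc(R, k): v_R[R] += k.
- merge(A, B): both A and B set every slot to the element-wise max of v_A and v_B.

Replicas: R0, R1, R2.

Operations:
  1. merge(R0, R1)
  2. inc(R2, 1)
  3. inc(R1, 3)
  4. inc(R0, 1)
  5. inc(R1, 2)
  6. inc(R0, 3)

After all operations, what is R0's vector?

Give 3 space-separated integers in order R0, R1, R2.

Op 1: merge R0<->R1 -> R0=(0,0,0) R1=(0,0,0)
Op 2: inc R2 by 1 -> R2=(0,0,1) value=1
Op 3: inc R1 by 3 -> R1=(0,3,0) value=3
Op 4: inc R0 by 1 -> R0=(1,0,0) value=1
Op 5: inc R1 by 2 -> R1=(0,5,0) value=5
Op 6: inc R0 by 3 -> R0=(4,0,0) value=4

Answer: 4 0 0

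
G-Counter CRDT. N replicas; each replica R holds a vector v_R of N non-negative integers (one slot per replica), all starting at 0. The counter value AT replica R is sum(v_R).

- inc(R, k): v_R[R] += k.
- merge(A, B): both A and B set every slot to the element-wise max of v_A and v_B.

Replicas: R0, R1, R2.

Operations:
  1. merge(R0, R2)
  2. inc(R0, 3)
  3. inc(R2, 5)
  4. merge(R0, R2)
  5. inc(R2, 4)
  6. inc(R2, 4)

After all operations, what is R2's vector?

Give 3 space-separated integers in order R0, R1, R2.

Answer: 3 0 13

Derivation:
Op 1: merge R0<->R2 -> R0=(0,0,0) R2=(0,0,0)
Op 2: inc R0 by 3 -> R0=(3,0,0) value=3
Op 3: inc R2 by 5 -> R2=(0,0,5) value=5
Op 4: merge R0<->R2 -> R0=(3,0,5) R2=(3,0,5)
Op 5: inc R2 by 4 -> R2=(3,0,9) value=12
Op 6: inc R2 by 4 -> R2=(3,0,13) value=16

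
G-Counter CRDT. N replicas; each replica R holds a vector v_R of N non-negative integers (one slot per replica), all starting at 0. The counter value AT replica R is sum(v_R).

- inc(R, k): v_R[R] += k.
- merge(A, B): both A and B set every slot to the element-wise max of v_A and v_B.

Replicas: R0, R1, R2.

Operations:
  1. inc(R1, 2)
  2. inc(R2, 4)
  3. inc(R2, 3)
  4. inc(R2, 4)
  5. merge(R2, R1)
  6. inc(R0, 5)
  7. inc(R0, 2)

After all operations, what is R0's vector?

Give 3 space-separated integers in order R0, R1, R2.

Op 1: inc R1 by 2 -> R1=(0,2,0) value=2
Op 2: inc R2 by 4 -> R2=(0,0,4) value=4
Op 3: inc R2 by 3 -> R2=(0,0,7) value=7
Op 4: inc R2 by 4 -> R2=(0,0,11) value=11
Op 5: merge R2<->R1 -> R2=(0,2,11) R1=(0,2,11)
Op 6: inc R0 by 5 -> R0=(5,0,0) value=5
Op 7: inc R0 by 2 -> R0=(7,0,0) value=7

Answer: 7 0 0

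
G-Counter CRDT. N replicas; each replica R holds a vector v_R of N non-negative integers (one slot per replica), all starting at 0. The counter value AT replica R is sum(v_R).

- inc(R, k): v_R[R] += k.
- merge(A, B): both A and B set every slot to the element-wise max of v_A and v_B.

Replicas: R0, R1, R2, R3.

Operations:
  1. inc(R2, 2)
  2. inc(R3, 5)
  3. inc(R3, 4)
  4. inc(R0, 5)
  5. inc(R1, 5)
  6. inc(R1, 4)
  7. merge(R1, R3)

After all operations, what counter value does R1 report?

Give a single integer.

Answer: 18

Derivation:
Op 1: inc R2 by 2 -> R2=(0,0,2,0) value=2
Op 2: inc R3 by 5 -> R3=(0,0,0,5) value=5
Op 3: inc R3 by 4 -> R3=(0,0,0,9) value=9
Op 4: inc R0 by 5 -> R0=(5,0,0,0) value=5
Op 5: inc R1 by 5 -> R1=(0,5,0,0) value=5
Op 6: inc R1 by 4 -> R1=(0,9,0,0) value=9
Op 7: merge R1<->R3 -> R1=(0,9,0,9) R3=(0,9,0,9)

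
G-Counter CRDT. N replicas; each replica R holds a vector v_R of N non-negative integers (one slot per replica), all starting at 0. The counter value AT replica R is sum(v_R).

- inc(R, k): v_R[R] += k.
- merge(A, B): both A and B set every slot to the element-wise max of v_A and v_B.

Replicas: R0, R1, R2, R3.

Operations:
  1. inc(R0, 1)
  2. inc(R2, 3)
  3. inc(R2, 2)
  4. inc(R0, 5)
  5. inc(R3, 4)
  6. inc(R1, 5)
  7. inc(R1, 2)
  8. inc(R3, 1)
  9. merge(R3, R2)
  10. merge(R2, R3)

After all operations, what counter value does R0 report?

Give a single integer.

Op 1: inc R0 by 1 -> R0=(1,0,0,0) value=1
Op 2: inc R2 by 3 -> R2=(0,0,3,0) value=3
Op 3: inc R2 by 2 -> R2=(0,0,5,0) value=5
Op 4: inc R0 by 5 -> R0=(6,0,0,0) value=6
Op 5: inc R3 by 4 -> R3=(0,0,0,4) value=4
Op 6: inc R1 by 5 -> R1=(0,5,0,0) value=5
Op 7: inc R1 by 2 -> R1=(0,7,0,0) value=7
Op 8: inc R3 by 1 -> R3=(0,0,0,5) value=5
Op 9: merge R3<->R2 -> R3=(0,0,5,5) R2=(0,0,5,5)
Op 10: merge R2<->R3 -> R2=(0,0,5,5) R3=(0,0,5,5)

Answer: 6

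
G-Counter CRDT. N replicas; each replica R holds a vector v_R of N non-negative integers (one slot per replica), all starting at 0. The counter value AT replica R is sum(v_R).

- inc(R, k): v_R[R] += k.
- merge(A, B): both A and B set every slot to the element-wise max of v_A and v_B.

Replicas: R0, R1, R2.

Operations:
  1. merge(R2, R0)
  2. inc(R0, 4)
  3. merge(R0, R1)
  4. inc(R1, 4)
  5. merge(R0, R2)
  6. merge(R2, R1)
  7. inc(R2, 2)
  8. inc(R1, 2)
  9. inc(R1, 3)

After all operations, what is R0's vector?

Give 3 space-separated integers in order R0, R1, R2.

Op 1: merge R2<->R0 -> R2=(0,0,0) R0=(0,0,0)
Op 2: inc R0 by 4 -> R0=(4,0,0) value=4
Op 3: merge R0<->R1 -> R0=(4,0,0) R1=(4,0,0)
Op 4: inc R1 by 4 -> R1=(4,4,0) value=8
Op 5: merge R0<->R2 -> R0=(4,0,0) R2=(4,0,0)
Op 6: merge R2<->R1 -> R2=(4,4,0) R1=(4,4,0)
Op 7: inc R2 by 2 -> R2=(4,4,2) value=10
Op 8: inc R1 by 2 -> R1=(4,6,0) value=10
Op 9: inc R1 by 3 -> R1=(4,9,0) value=13

Answer: 4 0 0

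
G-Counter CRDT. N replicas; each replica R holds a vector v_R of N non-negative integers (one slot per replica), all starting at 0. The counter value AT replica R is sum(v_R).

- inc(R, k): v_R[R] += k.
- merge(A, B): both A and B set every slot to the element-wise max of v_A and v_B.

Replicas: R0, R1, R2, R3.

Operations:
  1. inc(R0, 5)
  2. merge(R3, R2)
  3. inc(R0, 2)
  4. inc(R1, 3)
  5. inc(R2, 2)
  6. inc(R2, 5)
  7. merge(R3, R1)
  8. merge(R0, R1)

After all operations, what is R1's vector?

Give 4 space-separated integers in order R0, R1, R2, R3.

Op 1: inc R0 by 5 -> R0=(5,0,0,0) value=5
Op 2: merge R3<->R2 -> R3=(0,0,0,0) R2=(0,0,0,0)
Op 3: inc R0 by 2 -> R0=(7,0,0,0) value=7
Op 4: inc R1 by 3 -> R1=(0,3,0,0) value=3
Op 5: inc R2 by 2 -> R2=(0,0,2,0) value=2
Op 6: inc R2 by 5 -> R2=(0,0,7,0) value=7
Op 7: merge R3<->R1 -> R3=(0,3,0,0) R1=(0,3,0,0)
Op 8: merge R0<->R1 -> R0=(7,3,0,0) R1=(7,3,0,0)

Answer: 7 3 0 0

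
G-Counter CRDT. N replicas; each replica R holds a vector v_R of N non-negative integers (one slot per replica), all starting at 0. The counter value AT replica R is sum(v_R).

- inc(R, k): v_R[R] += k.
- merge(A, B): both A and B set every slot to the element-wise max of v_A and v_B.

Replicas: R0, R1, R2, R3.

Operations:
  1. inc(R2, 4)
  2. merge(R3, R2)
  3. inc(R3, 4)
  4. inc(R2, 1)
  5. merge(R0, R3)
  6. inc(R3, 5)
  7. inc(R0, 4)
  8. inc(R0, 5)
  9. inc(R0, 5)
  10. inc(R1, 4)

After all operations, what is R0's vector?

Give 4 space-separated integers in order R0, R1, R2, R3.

Answer: 14 0 4 4

Derivation:
Op 1: inc R2 by 4 -> R2=(0,0,4,0) value=4
Op 2: merge R3<->R2 -> R3=(0,0,4,0) R2=(0,0,4,0)
Op 3: inc R3 by 4 -> R3=(0,0,4,4) value=8
Op 4: inc R2 by 1 -> R2=(0,0,5,0) value=5
Op 5: merge R0<->R3 -> R0=(0,0,4,4) R3=(0,0,4,4)
Op 6: inc R3 by 5 -> R3=(0,0,4,9) value=13
Op 7: inc R0 by 4 -> R0=(4,0,4,4) value=12
Op 8: inc R0 by 5 -> R0=(9,0,4,4) value=17
Op 9: inc R0 by 5 -> R0=(14,0,4,4) value=22
Op 10: inc R1 by 4 -> R1=(0,4,0,0) value=4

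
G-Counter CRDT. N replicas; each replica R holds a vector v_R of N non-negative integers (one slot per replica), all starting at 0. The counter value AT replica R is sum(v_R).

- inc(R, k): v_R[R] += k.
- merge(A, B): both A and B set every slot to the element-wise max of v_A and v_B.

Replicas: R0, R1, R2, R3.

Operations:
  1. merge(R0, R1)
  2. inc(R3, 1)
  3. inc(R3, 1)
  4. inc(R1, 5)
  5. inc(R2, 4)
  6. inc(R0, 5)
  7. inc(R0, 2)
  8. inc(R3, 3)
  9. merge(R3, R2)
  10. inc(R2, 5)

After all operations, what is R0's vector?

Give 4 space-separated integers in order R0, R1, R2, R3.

Answer: 7 0 0 0

Derivation:
Op 1: merge R0<->R1 -> R0=(0,0,0,0) R1=(0,0,0,0)
Op 2: inc R3 by 1 -> R3=(0,0,0,1) value=1
Op 3: inc R3 by 1 -> R3=(0,0,0,2) value=2
Op 4: inc R1 by 5 -> R1=(0,5,0,0) value=5
Op 5: inc R2 by 4 -> R2=(0,0,4,0) value=4
Op 6: inc R0 by 5 -> R0=(5,0,0,0) value=5
Op 7: inc R0 by 2 -> R0=(7,0,0,0) value=7
Op 8: inc R3 by 3 -> R3=(0,0,0,5) value=5
Op 9: merge R3<->R2 -> R3=(0,0,4,5) R2=(0,0,4,5)
Op 10: inc R2 by 5 -> R2=(0,0,9,5) value=14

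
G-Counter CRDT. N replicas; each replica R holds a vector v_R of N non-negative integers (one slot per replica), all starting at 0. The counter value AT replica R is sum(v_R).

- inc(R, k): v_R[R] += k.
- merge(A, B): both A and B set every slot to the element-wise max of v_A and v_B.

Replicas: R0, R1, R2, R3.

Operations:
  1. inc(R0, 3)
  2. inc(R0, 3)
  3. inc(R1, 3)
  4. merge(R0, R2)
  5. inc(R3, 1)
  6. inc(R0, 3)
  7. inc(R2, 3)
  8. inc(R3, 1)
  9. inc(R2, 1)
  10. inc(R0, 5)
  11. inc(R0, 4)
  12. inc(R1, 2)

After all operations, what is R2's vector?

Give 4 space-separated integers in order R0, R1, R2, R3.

Op 1: inc R0 by 3 -> R0=(3,0,0,0) value=3
Op 2: inc R0 by 3 -> R0=(6,0,0,0) value=6
Op 3: inc R1 by 3 -> R1=(0,3,0,0) value=3
Op 4: merge R0<->R2 -> R0=(6,0,0,0) R2=(6,0,0,0)
Op 5: inc R3 by 1 -> R3=(0,0,0,1) value=1
Op 6: inc R0 by 3 -> R0=(9,0,0,0) value=9
Op 7: inc R2 by 3 -> R2=(6,0,3,0) value=9
Op 8: inc R3 by 1 -> R3=(0,0,0,2) value=2
Op 9: inc R2 by 1 -> R2=(6,0,4,0) value=10
Op 10: inc R0 by 5 -> R0=(14,0,0,0) value=14
Op 11: inc R0 by 4 -> R0=(18,0,0,0) value=18
Op 12: inc R1 by 2 -> R1=(0,5,0,0) value=5

Answer: 6 0 4 0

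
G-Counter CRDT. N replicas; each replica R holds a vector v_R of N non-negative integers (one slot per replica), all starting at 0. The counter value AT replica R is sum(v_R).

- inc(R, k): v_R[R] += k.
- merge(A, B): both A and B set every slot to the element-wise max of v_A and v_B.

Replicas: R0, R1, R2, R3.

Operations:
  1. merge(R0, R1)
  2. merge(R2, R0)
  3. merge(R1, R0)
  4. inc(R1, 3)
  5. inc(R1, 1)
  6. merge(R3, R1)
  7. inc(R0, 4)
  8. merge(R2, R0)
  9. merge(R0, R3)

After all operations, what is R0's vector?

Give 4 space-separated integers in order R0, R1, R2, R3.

Answer: 4 4 0 0

Derivation:
Op 1: merge R0<->R1 -> R0=(0,0,0,0) R1=(0,0,0,0)
Op 2: merge R2<->R0 -> R2=(0,0,0,0) R0=(0,0,0,0)
Op 3: merge R1<->R0 -> R1=(0,0,0,0) R0=(0,0,0,0)
Op 4: inc R1 by 3 -> R1=(0,3,0,0) value=3
Op 5: inc R1 by 1 -> R1=(0,4,0,0) value=4
Op 6: merge R3<->R1 -> R3=(0,4,0,0) R1=(0,4,0,0)
Op 7: inc R0 by 4 -> R0=(4,0,0,0) value=4
Op 8: merge R2<->R0 -> R2=(4,0,0,0) R0=(4,0,0,0)
Op 9: merge R0<->R3 -> R0=(4,4,0,0) R3=(4,4,0,0)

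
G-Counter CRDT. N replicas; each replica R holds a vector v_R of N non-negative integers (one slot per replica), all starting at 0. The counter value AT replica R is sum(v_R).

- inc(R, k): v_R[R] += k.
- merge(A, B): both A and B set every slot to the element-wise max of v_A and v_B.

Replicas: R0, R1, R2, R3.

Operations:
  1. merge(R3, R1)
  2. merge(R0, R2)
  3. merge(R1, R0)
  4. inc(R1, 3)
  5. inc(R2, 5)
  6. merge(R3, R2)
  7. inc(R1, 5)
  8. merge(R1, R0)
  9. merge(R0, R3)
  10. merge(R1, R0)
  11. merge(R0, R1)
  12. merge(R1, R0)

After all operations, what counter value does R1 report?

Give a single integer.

Op 1: merge R3<->R1 -> R3=(0,0,0,0) R1=(0,0,0,0)
Op 2: merge R0<->R2 -> R0=(0,0,0,0) R2=(0,0,0,0)
Op 3: merge R1<->R0 -> R1=(0,0,0,0) R0=(0,0,0,0)
Op 4: inc R1 by 3 -> R1=(0,3,0,0) value=3
Op 5: inc R2 by 5 -> R2=(0,0,5,0) value=5
Op 6: merge R3<->R2 -> R3=(0,0,5,0) R2=(0,0,5,0)
Op 7: inc R1 by 5 -> R1=(0,8,0,0) value=8
Op 8: merge R1<->R0 -> R1=(0,8,0,0) R0=(0,8,0,0)
Op 9: merge R0<->R3 -> R0=(0,8,5,0) R3=(0,8,5,0)
Op 10: merge R1<->R0 -> R1=(0,8,5,0) R0=(0,8,5,0)
Op 11: merge R0<->R1 -> R0=(0,8,5,0) R1=(0,8,5,0)
Op 12: merge R1<->R0 -> R1=(0,8,5,0) R0=(0,8,5,0)

Answer: 13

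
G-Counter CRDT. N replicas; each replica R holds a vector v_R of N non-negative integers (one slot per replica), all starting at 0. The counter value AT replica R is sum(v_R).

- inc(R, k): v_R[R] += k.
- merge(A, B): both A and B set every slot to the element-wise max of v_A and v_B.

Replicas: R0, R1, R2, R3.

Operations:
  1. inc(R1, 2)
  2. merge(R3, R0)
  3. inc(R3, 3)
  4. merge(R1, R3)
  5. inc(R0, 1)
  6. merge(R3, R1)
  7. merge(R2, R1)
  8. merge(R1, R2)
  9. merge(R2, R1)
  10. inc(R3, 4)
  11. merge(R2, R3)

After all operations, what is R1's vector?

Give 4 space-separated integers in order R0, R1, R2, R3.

Op 1: inc R1 by 2 -> R1=(0,2,0,0) value=2
Op 2: merge R3<->R0 -> R3=(0,0,0,0) R0=(0,0,0,0)
Op 3: inc R3 by 3 -> R3=(0,0,0,3) value=3
Op 4: merge R1<->R3 -> R1=(0,2,0,3) R3=(0,2,0,3)
Op 5: inc R0 by 1 -> R0=(1,0,0,0) value=1
Op 6: merge R3<->R1 -> R3=(0,2,0,3) R1=(0,2,0,3)
Op 7: merge R2<->R1 -> R2=(0,2,0,3) R1=(0,2,0,3)
Op 8: merge R1<->R2 -> R1=(0,2,0,3) R2=(0,2,0,3)
Op 9: merge R2<->R1 -> R2=(0,2,0,3) R1=(0,2,0,3)
Op 10: inc R3 by 4 -> R3=(0,2,0,7) value=9
Op 11: merge R2<->R3 -> R2=(0,2,0,7) R3=(0,2,0,7)

Answer: 0 2 0 3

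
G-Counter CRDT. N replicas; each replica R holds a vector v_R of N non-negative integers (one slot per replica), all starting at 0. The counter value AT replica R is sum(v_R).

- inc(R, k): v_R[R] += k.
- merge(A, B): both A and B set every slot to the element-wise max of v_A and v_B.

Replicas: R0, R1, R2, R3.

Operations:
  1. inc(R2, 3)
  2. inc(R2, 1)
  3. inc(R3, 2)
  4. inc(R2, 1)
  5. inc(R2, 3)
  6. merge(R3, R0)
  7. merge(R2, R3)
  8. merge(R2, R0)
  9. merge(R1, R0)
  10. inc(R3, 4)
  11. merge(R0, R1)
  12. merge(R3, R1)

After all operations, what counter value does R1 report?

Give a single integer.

Answer: 14

Derivation:
Op 1: inc R2 by 3 -> R2=(0,0,3,0) value=3
Op 2: inc R2 by 1 -> R2=(0,0,4,0) value=4
Op 3: inc R3 by 2 -> R3=(0,0,0,2) value=2
Op 4: inc R2 by 1 -> R2=(0,0,5,0) value=5
Op 5: inc R2 by 3 -> R2=(0,0,8,0) value=8
Op 6: merge R3<->R0 -> R3=(0,0,0,2) R0=(0,0,0,2)
Op 7: merge R2<->R3 -> R2=(0,0,8,2) R3=(0,0,8,2)
Op 8: merge R2<->R0 -> R2=(0,0,8,2) R0=(0,0,8,2)
Op 9: merge R1<->R0 -> R1=(0,0,8,2) R0=(0,0,8,2)
Op 10: inc R3 by 4 -> R3=(0,0,8,6) value=14
Op 11: merge R0<->R1 -> R0=(0,0,8,2) R1=(0,0,8,2)
Op 12: merge R3<->R1 -> R3=(0,0,8,6) R1=(0,0,8,6)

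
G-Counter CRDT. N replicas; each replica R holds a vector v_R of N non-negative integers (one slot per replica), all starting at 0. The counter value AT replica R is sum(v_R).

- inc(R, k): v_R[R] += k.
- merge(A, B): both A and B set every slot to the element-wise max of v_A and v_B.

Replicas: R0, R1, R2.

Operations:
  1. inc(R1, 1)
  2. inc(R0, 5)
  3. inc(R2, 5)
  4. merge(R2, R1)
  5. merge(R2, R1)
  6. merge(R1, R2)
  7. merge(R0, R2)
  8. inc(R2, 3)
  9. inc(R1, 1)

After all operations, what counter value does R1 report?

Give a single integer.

Op 1: inc R1 by 1 -> R1=(0,1,0) value=1
Op 2: inc R0 by 5 -> R0=(5,0,0) value=5
Op 3: inc R2 by 5 -> R2=(0,0,5) value=5
Op 4: merge R2<->R1 -> R2=(0,1,5) R1=(0,1,5)
Op 5: merge R2<->R1 -> R2=(0,1,5) R1=(0,1,5)
Op 6: merge R1<->R2 -> R1=(0,1,5) R2=(0,1,5)
Op 7: merge R0<->R2 -> R0=(5,1,5) R2=(5,1,5)
Op 8: inc R2 by 3 -> R2=(5,1,8) value=14
Op 9: inc R1 by 1 -> R1=(0,2,5) value=7

Answer: 7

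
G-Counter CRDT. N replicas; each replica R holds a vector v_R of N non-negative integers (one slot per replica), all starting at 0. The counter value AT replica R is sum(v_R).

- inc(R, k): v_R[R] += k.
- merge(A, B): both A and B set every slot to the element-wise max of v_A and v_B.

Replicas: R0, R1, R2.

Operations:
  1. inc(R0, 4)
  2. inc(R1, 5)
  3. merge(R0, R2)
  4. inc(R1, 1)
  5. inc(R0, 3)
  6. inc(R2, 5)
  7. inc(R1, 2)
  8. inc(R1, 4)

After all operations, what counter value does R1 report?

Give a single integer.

Op 1: inc R0 by 4 -> R0=(4,0,0) value=4
Op 2: inc R1 by 5 -> R1=(0,5,0) value=5
Op 3: merge R0<->R2 -> R0=(4,0,0) R2=(4,0,0)
Op 4: inc R1 by 1 -> R1=(0,6,0) value=6
Op 5: inc R0 by 3 -> R0=(7,0,0) value=7
Op 6: inc R2 by 5 -> R2=(4,0,5) value=9
Op 7: inc R1 by 2 -> R1=(0,8,0) value=8
Op 8: inc R1 by 4 -> R1=(0,12,0) value=12

Answer: 12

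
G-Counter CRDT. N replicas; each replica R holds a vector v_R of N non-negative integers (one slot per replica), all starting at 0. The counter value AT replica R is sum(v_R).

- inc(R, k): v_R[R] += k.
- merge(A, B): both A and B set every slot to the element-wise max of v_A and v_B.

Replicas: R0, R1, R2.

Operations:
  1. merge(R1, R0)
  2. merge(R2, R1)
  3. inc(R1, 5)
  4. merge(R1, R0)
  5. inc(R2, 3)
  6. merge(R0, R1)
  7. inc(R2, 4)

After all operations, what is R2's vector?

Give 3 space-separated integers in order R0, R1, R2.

Answer: 0 0 7

Derivation:
Op 1: merge R1<->R0 -> R1=(0,0,0) R0=(0,0,0)
Op 2: merge R2<->R1 -> R2=(0,0,0) R1=(0,0,0)
Op 3: inc R1 by 5 -> R1=(0,5,0) value=5
Op 4: merge R1<->R0 -> R1=(0,5,0) R0=(0,5,0)
Op 5: inc R2 by 3 -> R2=(0,0,3) value=3
Op 6: merge R0<->R1 -> R0=(0,5,0) R1=(0,5,0)
Op 7: inc R2 by 4 -> R2=(0,0,7) value=7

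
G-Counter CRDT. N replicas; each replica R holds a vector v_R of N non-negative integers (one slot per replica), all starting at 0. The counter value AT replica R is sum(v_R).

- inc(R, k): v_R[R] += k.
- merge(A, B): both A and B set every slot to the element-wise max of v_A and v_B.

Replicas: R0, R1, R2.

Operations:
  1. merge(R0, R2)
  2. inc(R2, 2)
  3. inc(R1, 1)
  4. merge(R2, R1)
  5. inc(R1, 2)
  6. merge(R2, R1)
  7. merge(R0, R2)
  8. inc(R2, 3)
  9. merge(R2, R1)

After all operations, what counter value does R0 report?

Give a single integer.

Op 1: merge R0<->R2 -> R0=(0,0,0) R2=(0,0,0)
Op 2: inc R2 by 2 -> R2=(0,0,2) value=2
Op 3: inc R1 by 1 -> R1=(0,1,0) value=1
Op 4: merge R2<->R1 -> R2=(0,1,2) R1=(0,1,2)
Op 5: inc R1 by 2 -> R1=(0,3,2) value=5
Op 6: merge R2<->R1 -> R2=(0,3,2) R1=(0,3,2)
Op 7: merge R0<->R2 -> R0=(0,3,2) R2=(0,3,2)
Op 8: inc R2 by 3 -> R2=(0,3,5) value=8
Op 9: merge R2<->R1 -> R2=(0,3,5) R1=(0,3,5)

Answer: 5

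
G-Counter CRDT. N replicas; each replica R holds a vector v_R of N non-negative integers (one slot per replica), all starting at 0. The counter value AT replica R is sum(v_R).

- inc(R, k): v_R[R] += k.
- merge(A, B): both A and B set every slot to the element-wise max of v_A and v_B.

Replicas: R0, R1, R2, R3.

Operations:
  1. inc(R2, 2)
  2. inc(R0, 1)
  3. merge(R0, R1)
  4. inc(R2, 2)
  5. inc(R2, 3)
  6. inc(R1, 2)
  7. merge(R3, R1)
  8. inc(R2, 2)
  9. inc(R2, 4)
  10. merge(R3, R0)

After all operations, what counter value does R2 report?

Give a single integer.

Op 1: inc R2 by 2 -> R2=(0,0,2,0) value=2
Op 2: inc R0 by 1 -> R0=(1,0,0,0) value=1
Op 3: merge R0<->R1 -> R0=(1,0,0,0) R1=(1,0,0,0)
Op 4: inc R2 by 2 -> R2=(0,0,4,0) value=4
Op 5: inc R2 by 3 -> R2=(0,0,7,0) value=7
Op 6: inc R1 by 2 -> R1=(1,2,0,0) value=3
Op 7: merge R3<->R1 -> R3=(1,2,0,0) R1=(1,2,0,0)
Op 8: inc R2 by 2 -> R2=(0,0,9,0) value=9
Op 9: inc R2 by 4 -> R2=(0,0,13,0) value=13
Op 10: merge R3<->R0 -> R3=(1,2,0,0) R0=(1,2,0,0)

Answer: 13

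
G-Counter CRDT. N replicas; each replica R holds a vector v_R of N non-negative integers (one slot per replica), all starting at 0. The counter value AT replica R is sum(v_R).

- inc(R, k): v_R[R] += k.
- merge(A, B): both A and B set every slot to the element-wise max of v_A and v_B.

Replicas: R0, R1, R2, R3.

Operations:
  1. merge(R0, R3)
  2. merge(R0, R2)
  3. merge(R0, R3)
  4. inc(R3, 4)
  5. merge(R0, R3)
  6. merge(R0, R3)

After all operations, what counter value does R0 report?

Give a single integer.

Op 1: merge R0<->R3 -> R0=(0,0,0,0) R3=(0,0,0,0)
Op 2: merge R0<->R2 -> R0=(0,0,0,0) R2=(0,0,0,0)
Op 3: merge R0<->R3 -> R0=(0,0,0,0) R3=(0,0,0,0)
Op 4: inc R3 by 4 -> R3=(0,0,0,4) value=4
Op 5: merge R0<->R3 -> R0=(0,0,0,4) R3=(0,0,0,4)
Op 6: merge R0<->R3 -> R0=(0,0,0,4) R3=(0,0,0,4)

Answer: 4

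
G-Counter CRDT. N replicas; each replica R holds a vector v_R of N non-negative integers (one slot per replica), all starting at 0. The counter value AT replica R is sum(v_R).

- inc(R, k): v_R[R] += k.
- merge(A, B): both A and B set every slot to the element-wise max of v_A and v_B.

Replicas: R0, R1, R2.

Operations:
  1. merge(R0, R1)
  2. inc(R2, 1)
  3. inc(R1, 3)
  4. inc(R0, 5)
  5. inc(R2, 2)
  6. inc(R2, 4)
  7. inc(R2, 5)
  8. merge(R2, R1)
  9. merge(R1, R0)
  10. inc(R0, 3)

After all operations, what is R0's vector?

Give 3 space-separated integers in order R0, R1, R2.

Op 1: merge R0<->R1 -> R0=(0,0,0) R1=(0,0,0)
Op 2: inc R2 by 1 -> R2=(0,0,1) value=1
Op 3: inc R1 by 3 -> R1=(0,3,0) value=3
Op 4: inc R0 by 5 -> R0=(5,0,0) value=5
Op 5: inc R2 by 2 -> R2=(0,0,3) value=3
Op 6: inc R2 by 4 -> R2=(0,0,7) value=7
Op 7: inc R2 by 5 -> R2=(0,0,12) value=12
Op 8: merge R2<->R1 -> R2=(0,3,12) R1=(0,3,12)
Op 9: merge R1<->R0 -> R1=(5,3,12) R0=(5,3,12)
Op 10: inc R0 by 3 -> R0=(8,3,12) value=23

Answer: 8 3 12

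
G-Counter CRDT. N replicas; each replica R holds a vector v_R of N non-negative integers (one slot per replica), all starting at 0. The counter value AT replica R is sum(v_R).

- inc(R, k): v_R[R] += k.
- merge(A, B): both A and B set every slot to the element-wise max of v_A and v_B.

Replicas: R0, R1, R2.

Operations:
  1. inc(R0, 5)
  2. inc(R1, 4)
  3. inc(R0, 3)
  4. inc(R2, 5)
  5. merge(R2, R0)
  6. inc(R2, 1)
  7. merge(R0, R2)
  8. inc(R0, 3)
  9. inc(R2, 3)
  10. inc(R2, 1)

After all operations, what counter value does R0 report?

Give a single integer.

Op 1: inc R0 by 5 -> R0=(5,0,0) value=5
Op 2: inc R1 by 4 -> R1=(0,4,0) value=4
Op 3: inc R0 by 3 -> R0=(8,0,0) value=8
Op 4: inc R2 by 5 -> R2=(0,0,5) value=5
Op 5: merge R2<->R0 -> R2=(8,0,5) R0=(8,0,5)
Op 6: inc R2 by 1 -> R2=(8,0,6) value=14
Op 7: merge R0<->R2 -> R0=(8,0,6) R2=(8,0,6)
Op 8: inc R0 by 3 -> R0=(11,0,6) value=17
Op 9: inc R2 by 3 -> R2=(8,0,9) value=17
Op 10: inc R2 by 1 -> R2=(8,0,10) value=18

Answer: 17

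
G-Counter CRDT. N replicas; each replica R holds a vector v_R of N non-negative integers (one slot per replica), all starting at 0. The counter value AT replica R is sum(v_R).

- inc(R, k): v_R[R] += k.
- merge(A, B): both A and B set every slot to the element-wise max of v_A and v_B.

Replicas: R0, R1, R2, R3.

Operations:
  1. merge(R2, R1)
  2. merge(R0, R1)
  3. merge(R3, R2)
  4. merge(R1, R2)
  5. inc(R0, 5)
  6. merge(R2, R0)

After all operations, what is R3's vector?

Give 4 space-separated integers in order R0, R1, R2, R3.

Answer: 0 0 0 0

Derivation:
Op 1: merge R2<->R1 -> R2=(0,0,0,0) R1=(0,0,0,0)
Op 2: merge R0<->R1 -> R0=(0,0,0,0) R1=(0,0,0,0)
Op 3: merge R3<->R2 -> R3=(0,0,0,0) R2=(0,0,0,0)
Op 4: merge R1<->R2 -> R1=(0,0,0,0) R2=(0,0,0,0)
Op 5: inc R0 by 5 -> R0=(5,0,0,0) value=5
Op 6: merge R2<->R0 -> R2=(5,0,0,0) R0=(5,0,0,0)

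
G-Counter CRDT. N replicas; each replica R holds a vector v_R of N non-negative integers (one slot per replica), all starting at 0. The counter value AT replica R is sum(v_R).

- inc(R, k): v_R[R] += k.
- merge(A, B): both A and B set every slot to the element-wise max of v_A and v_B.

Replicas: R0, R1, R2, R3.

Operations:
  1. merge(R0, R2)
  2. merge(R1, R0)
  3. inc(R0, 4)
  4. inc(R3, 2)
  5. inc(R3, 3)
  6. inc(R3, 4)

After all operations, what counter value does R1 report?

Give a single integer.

Op 1: merge R0<->R2 -> R0=(0,0,0,0) R2=(0,0,0,0)
Op 2: merge R1<->R0 -> R1=(0,0,0,0) R0=(0,0,0,0)
Op 3: inc R0 by 4 -> R0=(4,0,0,0) value=4
Op 4: inc R3 by 2 -> R3=(0,0,0,2) value=2
Op 5: inc R3 by 3 -> R3=(0,0,0,5) value=5
Op 6: inc R3 by 4 -> R3=(0,0,0,9) value=9

Answer: 0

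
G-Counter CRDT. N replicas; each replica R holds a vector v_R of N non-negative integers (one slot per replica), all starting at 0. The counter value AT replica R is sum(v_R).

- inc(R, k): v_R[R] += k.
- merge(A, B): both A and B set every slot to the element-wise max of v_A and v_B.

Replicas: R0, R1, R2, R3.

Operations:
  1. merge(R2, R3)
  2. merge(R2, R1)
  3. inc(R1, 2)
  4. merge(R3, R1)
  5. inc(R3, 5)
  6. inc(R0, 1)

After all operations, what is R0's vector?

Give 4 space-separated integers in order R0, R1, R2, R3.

Answer: 1 0 0 0

Derivation:
Op 1: merge R2<->R3 -> R2=(0,0,0,0) R3=(0,0,0,0)
Op 2: merge R2<->R1 -> R2=(0,0,0,0) R1=(0,0,0,0)
Op 3: inc R1 by 2 -> R1=(0,2,0,0) value=2
Op 4: merge R3<->R1 -> R3=(0,2,0,0) R1=(0,2,0,0)
Op 5: inc R3 by 5 -> R3=(0,2,0,5) value=7
Op 6: inc R0 by 1 -> R0=(1,0,0,0) value=1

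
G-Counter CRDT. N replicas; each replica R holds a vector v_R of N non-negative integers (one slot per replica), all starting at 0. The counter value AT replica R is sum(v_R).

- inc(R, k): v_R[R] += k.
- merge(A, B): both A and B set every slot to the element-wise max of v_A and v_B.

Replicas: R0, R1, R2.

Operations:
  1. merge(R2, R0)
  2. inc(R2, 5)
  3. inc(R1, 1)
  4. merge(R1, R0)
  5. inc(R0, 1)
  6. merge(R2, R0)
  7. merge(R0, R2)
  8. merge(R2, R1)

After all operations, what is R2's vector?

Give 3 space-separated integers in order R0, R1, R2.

Answer: 1 1 5

Derivation:
Op 1: merge R2<->R0 -> R2=(0,0,0) R0=(0,0,0)
Op 2: inc R2 by 5 -> R2=(0,0,5) value=5
Op 3: inc R1 by 1 -> R1=(0,1,0) value=1
Op 4: merge R1<->R0 -> R1=(0,1,0) R0=(0,1,0)
Op 5: inc R0 by 1 -> R0=(1,1,0) value=2
Op 6: merge R2<->R0 -> R2=(1,1,5) R0=(1,1,5)
Op 7: merge R0<->R2 -> R0=(1,1,5) R2=(1,1,5)
Op 8: merge R2<->R1 -> R2=(1,1,5) R1=(1,1,5)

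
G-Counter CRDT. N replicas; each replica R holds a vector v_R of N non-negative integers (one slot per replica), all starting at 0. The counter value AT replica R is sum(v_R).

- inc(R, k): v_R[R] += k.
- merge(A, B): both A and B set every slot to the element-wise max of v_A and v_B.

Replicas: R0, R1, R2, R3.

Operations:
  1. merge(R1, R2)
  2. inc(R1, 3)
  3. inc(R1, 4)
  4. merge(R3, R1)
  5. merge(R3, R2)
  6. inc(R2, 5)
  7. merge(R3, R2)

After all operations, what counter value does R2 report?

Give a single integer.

Op 1: merge R1<->R2 -> R1=(0,0,0,0) R2=(0,0,0,0)
Op 2: inc R1 by 3 -> R1=(0,3,0,0) value=3
Op 3: inc R1 by 4 -> R1=(0,7,0,0) value=7
Op 4: merge R3<->R1 -> R3=(0,7,0,0) R1=(0,7,0,0)
Op 5: merge R3<->R2 -> R3=(0,7,0,0) R2=(0,7,0,0)
Op 6: inc R2 by 5 -> R2=(0,7,5,0) value=12
Op 7: merge R3<->R2 -> R3=(0,7,5,0) R2=(0,7,5,0)

Answer: 12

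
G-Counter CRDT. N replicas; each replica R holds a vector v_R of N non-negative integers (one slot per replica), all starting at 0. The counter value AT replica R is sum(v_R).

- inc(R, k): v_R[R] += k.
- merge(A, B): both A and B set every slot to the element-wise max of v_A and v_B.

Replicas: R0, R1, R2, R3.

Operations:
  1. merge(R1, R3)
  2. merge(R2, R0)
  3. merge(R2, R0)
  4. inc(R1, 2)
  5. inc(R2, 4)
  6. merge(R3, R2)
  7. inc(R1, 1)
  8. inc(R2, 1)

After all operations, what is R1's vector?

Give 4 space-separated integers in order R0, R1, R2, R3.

Answer: 0 3 0 0

Derivation:
Op 1: merge R1<->R3 -> R1=(0,0,0,0) R3=(0,0,0,0)
Op 2: merge R2<->R0 -> R2=(0,0,0,0) R0=(0,0,0,0)
Op 3: merge R2<->R0 -> R2=(0,0,0,0) R0=(0,0,0,0)
Op 4: inc R1 by 2 -> R1=(0,2,0,0) value=2
Op 5: inc R2 by 4 -> R2=(0,0,4,0) value=4
Op 6: merge R3<->R2 -> R3=(0,0,4,0) R2=(0,0,4,0)
Op 7: inc R1 by 1 -> R1=(0,3,0,0) value=3
Op 8: inc R2 by 1 -> R2=(0,0,5,0) value=5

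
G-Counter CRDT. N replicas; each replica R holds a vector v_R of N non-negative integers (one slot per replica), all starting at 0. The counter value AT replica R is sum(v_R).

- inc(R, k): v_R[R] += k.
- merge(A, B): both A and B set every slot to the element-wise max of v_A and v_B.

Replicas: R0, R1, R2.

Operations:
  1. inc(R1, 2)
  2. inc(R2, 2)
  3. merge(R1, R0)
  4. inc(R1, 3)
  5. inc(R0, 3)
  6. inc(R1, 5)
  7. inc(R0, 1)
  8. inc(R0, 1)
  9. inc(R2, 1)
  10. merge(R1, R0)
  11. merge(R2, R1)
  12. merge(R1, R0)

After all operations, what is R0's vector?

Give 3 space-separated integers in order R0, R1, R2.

Op 1: inc R1 by 2 -> R1=(0,2,0) value=2
Op 2: inc R2 by 2 -> R2=(0,0,2) value=2
Op 3: merge R1<->R0 -> R1=(0,2,0) R0=(0,2,0)
Op 4: inc R1 by 3 -> R1=(0,5,0) value=5
Op 5: inc R0 by 3 -> R0=(3,2,0) value=5
Op 6: inc R1 by 5 -> R1=(0,10,0) value=10
Op 7: inc R0 by 1 -> R0=(4,2,0) value=6
Op 8: inc R0 by 1 -> R0=(5,2,0) value=7
Op 9: inc R2 by 1 -> R2=(0,0,3) value=3
Op 10: merge R1<->R0 -> R1=(5,10,0) R0=(5,10,0)
Op 11: merge R2<->R1 -> R2=(5,10,3) R1=(5,10,3)
Op 12: merge R1<->R0 -> R1=(5,10,3) R0=(5,10,3)

Answer: 5 10 3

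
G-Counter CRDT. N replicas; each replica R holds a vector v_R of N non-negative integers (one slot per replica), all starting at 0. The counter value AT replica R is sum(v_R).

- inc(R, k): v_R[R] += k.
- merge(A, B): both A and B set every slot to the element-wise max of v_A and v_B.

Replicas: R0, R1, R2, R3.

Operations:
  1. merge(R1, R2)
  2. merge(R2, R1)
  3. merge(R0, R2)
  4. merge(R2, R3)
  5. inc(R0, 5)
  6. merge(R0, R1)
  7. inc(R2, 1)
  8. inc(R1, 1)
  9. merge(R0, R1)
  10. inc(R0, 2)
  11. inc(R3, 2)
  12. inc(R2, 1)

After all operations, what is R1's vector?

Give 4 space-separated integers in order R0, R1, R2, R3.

Op 1: merge R1<->R2 -> R1=(0,0,0,0) R2=(0,0,0,0)
Op 2: merge R2<->R1 -> R2=(0,0,0,0) R1=(0,0,0,0)
Op 3: merge R0<->R2 -> R0=(0,0,0,0) R2=(0,0,0,0)
Op 4: merge R2<->R3 -> R2=(0,0,0,0) R3=(0,0,0,0)
Op 5: inc R0 by 5 -> R0=(5,0,0,0) value=5
Op 6: merge R0<->R1 -> R0=(5,0,0,0) R1=(5,0,0,0)
Op 7: inc R2 by 1 -> R2=(0,0,1,0) value=1
Op 8: inc R1 by 1 -> R1=(5,1,0,0) value=6
Op 9: merge R0<->R1 -> R0=(5,1,0,0) R1=(5,1,0,0)
Op 10: inc R0 by 2 -> R0=(7,1,0,0) value=8
Op 11: inc R3 by 2 -> R3=(0,0,0,2) value=2
Op 12: inc R2 by 1 -> R2=(0,0,2,0) value=2

Answer: 5 1 0 0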